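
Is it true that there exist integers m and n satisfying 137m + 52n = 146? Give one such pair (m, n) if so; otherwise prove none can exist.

m = 6, n = -13

Since gcd(137, 52) = 1, every integer is an integer combination of 137 and 52.
Euclidean algorithm: 137 = 2·52 + 33, 52 = 1·33 + 19, 33 = 1·19 + 14, 19 = 1·14 + 5, 14 = 2·5 + 4, 5 = 1·4 + 1, 4 = 4·1 + 0.
Working back up the chain: 1 = 5 − 1·4 = 5 − (14 − 2·5) = −14 + 3·5 = −14 + 3·(19 − 1·14) = 3·19 − 4·14 = 3·19 − 4·(33 − 1·19) = −4·33 + 7·19 = −4·33 + 7·(52 − 1·33) = 7·52 − 11·33 = 7·52 − 11·(137 − 2·52) = −11·137 + 29·52. So 137·(-11) + 52·29 = 1.
Times 146: 137·(-1606) + 52·4234 = 146, so (-1606, 4234) solves it.
Shifting by a multiple of (52, −137) keeps it a solution: m = -1606 + 31·52 = 6, n = 4234 − 31·137 = -13.
Indeed 137·6 + 52·(-13) = 822 − 676 = 146.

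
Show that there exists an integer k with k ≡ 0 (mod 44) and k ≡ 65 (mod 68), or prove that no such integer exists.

Reduce both congruences modulo 4, which divides 44 and 68: they say k ≡ 0 (mod 4) and k ≡ 65 (mod 4).
However 0 ≡ 0 and 65 ≡ 1 (mod 4), and 0 ≠ 1.
Therefore no such k exists.

There is no such integer.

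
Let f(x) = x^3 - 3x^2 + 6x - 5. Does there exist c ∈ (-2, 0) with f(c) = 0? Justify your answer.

f(-2) = -37 and f(0) = -5, both negative.
The derivative f'(x) = 3x^2 - 6x + 6 is a quadratic with discriminant (-6)² − 4·3·6 = -36 < 0; it never vanishes, so it is always positive (sign of the leading coefficient).
Hence f is strictly increasing on ℝ, and in particular on [-2, 0]. A strictly monotone function with same-sign endpoint values stays negative on the whole interval, so f has no zero in (-2, 0).

f has no root in that interval.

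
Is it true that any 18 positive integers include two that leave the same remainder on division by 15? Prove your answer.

Each integer lies in one of the 15 residue classes modulo 15.
With 18 integers and only 15 classes, the pigeonhole principle forces two of them, say a and b, into the same class.
That is, a and b leave the same remainder on division by 15, as claimed.

Yes, this is always true.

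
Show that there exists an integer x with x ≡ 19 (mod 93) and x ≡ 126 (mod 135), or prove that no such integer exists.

No such integer exists.

gcd(93, 135) = 3. If x ≡ 19 (mod 93) and x ≡ 126 (mod 135), then x ≡ 19 (mod 3) and x ≡ 126 (mod 3).
However 19 ≡ 1 and 126 ≡ 0 (mod 3), and 1 ≠ 0.
Therefore no such x exists.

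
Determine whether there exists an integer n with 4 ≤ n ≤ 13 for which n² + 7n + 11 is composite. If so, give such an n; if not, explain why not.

n = 4

At n = 4: 4² + 7·4 + 11 = 55 = 5·11, which is composite.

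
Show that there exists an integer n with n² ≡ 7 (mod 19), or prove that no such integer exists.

n = 11 works: 11² = 121, and 121 − 7 = 114 = 6·19.

n = 11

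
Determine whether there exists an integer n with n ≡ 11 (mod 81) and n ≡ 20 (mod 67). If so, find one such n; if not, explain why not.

Since 81 and 67 share no common factor, CRT says the pair of congruences has a solution (unique mod 5427).
Write n = 11 + 81t and require 11 + 81t ≡ 20 (mod 67), i.e. 81t ≡ 9 (mod 67).
81 ≡ 14 (mod 67), so this reads 14t ≡ 9 (mod 67). Since 14·24 = 336 = 5·67 + 1, the inverse of 14 mod 67 is 24.
Multiplying by 24: t ≡ 24·9 = 216 ≡ 15 (mod 67).
With t = 15: n = 11 + 81·15 = 1226.
Verify: 1226 = 15·81 + 11 and 1226 = 18·67 + 20. ✓

n = 1226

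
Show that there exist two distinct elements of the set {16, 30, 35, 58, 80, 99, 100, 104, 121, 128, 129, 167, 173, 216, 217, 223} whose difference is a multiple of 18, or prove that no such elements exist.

No such pair exists.

Reduce each element modulo 18: 16↦16, 30↦12, 35↦17, 58↦4, 80↦8, 99↦9, 100↦10, 104↦14, 121↦13, 128↦2, 129↦3, 167↦5, 173↦11, 216↦0, 217↦1, 223↦7.
These 16 residues are pairwise different, hence no difference of two elements is divisible by 18.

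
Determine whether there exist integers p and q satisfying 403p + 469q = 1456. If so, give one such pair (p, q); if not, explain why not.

p = 49, q = -39

403 and 469 are coprime, so 403p + 469q ranges over all of ℤ.
Euclidean algorithm: 469 = 1·403 + 66, 403 = 6·66 + 7, 66 = 9·7 + 3, 7 = 2·3 + 1, 3 = 3·1 + 0.
Back-substituting, 1 = 7 − 2·3 = 7 − 2·(66 − 9·7) = −2·66 + 19·7 = −2·66 + 19·(403 − 6·66) = 19·403 − 116·66 = 19·403 − 116·(469 − 1·403) = −116·469 + 135·403; that is, 403·135 + 469·(-116) = 1.
Scaling by 1456 gives the particular solution (p, q) = (196560, -168896).
The general solution is p = 196560 + 469k, q = -168896 − 403k; taking k = -419 gives the smaller pair p = 49, q = -39.
Indeed 403·49 + 469·(-39) = 19747 − 18291 = 1456.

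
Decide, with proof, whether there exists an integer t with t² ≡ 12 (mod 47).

t = 24 works: 24² = 576, and 576 − 12 = 564 = 12·47.

t = 24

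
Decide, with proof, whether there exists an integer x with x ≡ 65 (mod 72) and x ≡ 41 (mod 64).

Here gcd(72, 64) = 8, and both 65 and 41 leave remainder 1 mod 8, so the system is consistent.
List candidates x ≡ 65 (mod 72): 65, 137, 209, 281, 353, 425. Modulo 64 these are 1, 9, 17, 25, 33, 41; 425 gives 41 as required.
Indeed 425 ≡ 65 (mod 72) and 425 ≡ 41 (mod 64).

x = 425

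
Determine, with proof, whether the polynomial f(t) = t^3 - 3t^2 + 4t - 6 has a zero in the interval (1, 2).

Evaluate at the endpoints: f(1) = -4, f(2) = -2 — same sign (negative).
f'(t) = 3t^2 - 6t + 4 has discriminant (-6)² − 4·3·4 = -12 < 0, so f' has no real roots and is positive for every real t.
Hence f is strictly increasing on ℝ, and in particular on [1, 2]. A strictly monotone function with same-sign endpoint values stays negative on the whole interval, so f has no zero in (1, 2).

No.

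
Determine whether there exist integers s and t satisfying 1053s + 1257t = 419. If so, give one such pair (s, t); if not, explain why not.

Both 1053 and 1257 are divisible by gcd(1053, 1257) = 3, hence so is any combination 1053s + 1257t.
However 419 leaves remainder 2 on division by 3.
Hence no integers s, t satisfy the equation.

There are no such integers.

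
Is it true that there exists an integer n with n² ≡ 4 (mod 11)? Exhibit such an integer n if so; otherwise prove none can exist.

n = 9

n = 9 works: 9² = 81, and 81 − 4 = 77 = 7·11.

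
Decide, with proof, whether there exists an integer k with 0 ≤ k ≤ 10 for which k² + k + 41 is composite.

The values for k = 0, 1, …, 10 are 41, 43, 47, 53, 61, 71, 83, 97, 113, 131, 151, and each of these is prime.
So no value in the range makes the expression composite.

No such integer k in that range exists.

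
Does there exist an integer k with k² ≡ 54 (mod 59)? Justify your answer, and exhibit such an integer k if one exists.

Apply Euler's criterion with the prime 59: 54 is a quadratic residue iff 54^29 ≡ 1 (mod 59), and a non-residue iff it is ≡ −1.
Repeated squaring mod 59: 54^2 = 2916 ≡ 25; 54^4 ≡ 25² = 625 ≡ 35; 54^8 ≡ 35² = 1225 ≡ 45; 54^16 ≡ 45² = 2025 ≡ 19.
Since 29 = 16 + 8 + 4 + 1, 54^29 ≡ 19 · 45 · 35 · 54; multiplying out mod 59: 19·45 = 855 ≡ 29, then 29·35 = 1015 ≡ 12, then 12·54 = 648 ≡ 58. Thus 54^29 ≡ 58 ≡ −1 (mod 59).
By Euler's criterion 54 is a quadratic non-residue mod 59: no k satisfies k² ≡ 54 (mod 59).

No, no such integer exists.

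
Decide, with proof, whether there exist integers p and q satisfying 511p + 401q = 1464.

511 and 401 are coprime, so 511p + 401q ranges over all of ℤ.
Run the Euclidean algorithm on 511 and 401: 511 = 1·401 + 110, 401 = 3·110 + 71, 110 = 1·71 + 39, 71 = 1·39 + 32, 39 = 1·32 + 7, 32 = 4·7 + 4, 7 = 1·4 + 3, 4 = 1·3 + 1, 3 = 3·1 + 0.
Unwinding: 1 = 4 − 1·3 = 4 − (7 − 1·4) = −7 + 2·4 = −7 + 2·(32 − 4·7) = 2·32 − 9·7 = 2·32 − 9·(39 − 1·32) = −9·39 + 11·32 = −9·39 + 11·(71 − 1·39) = 11·71 − 20·39 = 11·71 − 20·(110 − 1·71) = −20·110 + 31·71 = −20·110 + 31·(401 − 3·110) = 31·401 − 113·110 = 31·401 − 113·(511 − 1·401) = −113·511 + 144·401, i.e. 511·(-113) + 401·144 = 1.
Multiplying through by 1464: p = (-113)·1464 = -165432, q = 144·1464 = 210816 is a solution.
The general solution is p = -165432 + 401k, q = 210816 − 511k; taking k = 413 gives the smaller pair p = 181, q = -227.
Indeed 511·181 + 401·(-227) = 92491 − 91027 = 1464.

p = 181, q = -227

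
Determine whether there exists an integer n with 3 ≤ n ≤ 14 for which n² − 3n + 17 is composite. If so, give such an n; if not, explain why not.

At n = 7: 7² − 3·7 + 17 = 45 = 3·15, which is composite.

n = 7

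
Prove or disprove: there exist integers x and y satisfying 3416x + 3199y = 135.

Any value of 3416x + 3199y is a multiple of gcd(3416, 3199) = 7.
But 135 is not a multiple of 7 (it leaves remainder 2).
So the equation is unsolvable over ℤ.

There are no such integers.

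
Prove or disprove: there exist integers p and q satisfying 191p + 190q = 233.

p = 43, q = -42

191 and 190 are coprime, so 191p + 190q ranges over all of ℤ.
Run the Euclidean algorithm on 191 and 190: 191 = 1·190 + 1, 190 = 190·1 + 0.
Working back up the chain: 1 = 191 − 1·190. So 191·1 + 190·(-1) = 1.
Scaling by 233 gives the particular solution (p, q) = (233, -233).
The general solution is p = 233 + 190k, q = -233 − 191k; taking k = -1 gives the smaller pair p = 43, q = -42.
Indeed 191·43 + 190·(-42) = 8213 − 7980 = 233.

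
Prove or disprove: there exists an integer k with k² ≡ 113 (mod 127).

k = 42

k = 42 works: 42² = 1764, and 1764 − 113 = 1651 = 13·127.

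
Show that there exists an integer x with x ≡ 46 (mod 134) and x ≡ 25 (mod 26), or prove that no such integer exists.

Reduce both congruences modulo 2, which divides 134 and 26: they say x ≡ 46 (mod 2) and x ≡ 25 (mod 2).
But 46 mod 2 = 0 while 25 mod 2 = 1, a contradiction.
So no integer satisfies both congruences.

There is no such integer.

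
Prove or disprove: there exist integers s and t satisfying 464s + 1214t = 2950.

s = 77, t = -27

Every value of 464s + 1214t is a multiple of gcd(464, 1214) = 2; since 2 ∣ 2950, solutions exist.
Dividing through by 2 reduces the equation to 232s + 607t = 1475.
Run the Euclidean algorithm on 607 and 232: 607 = 2·232 + 143, 232 = 1·143 + 89, 143 = 1·89 + 54, 89 = 1·54 + 35, 54 = 1·35 + 19, 35 = 1·19 + 16, 19 = 1·16 + 3, 16 = 5·3 + 1, 3 = 3·1 + 0.
Unwinding: 1 = 16 − 5·3 = 16 − 5·(19 − 1·16) = −5·19 + 6·16 = −5·19 + 6·(35 − 1·19) = 6·35 − 11·19 = 6·35 − 11·(54 − 1·35) = −11·54 + 17·35 = −11·54 + 17·(89 − 1·54) = 17·89 − 28·54 = 17·89 − 28·(143 − 1·89) = −28·143 + 45·89 = −28·143 + 45·(232 − 1·143) = 45·232 − 73·143 = 45·232 − 73·(607 − 2·232) = −73·607 + 191·232, i.e. 232·191 + 607·(-73) = 1.
Multiplying through by 1475: s = 191·1475 = 281725, t = (-73)·1475 = -107675 is a solution.
The general solution is s = 281725 + 607k, t = -107675 − 232k; taking k = -464 gives the smaller pair s = 77, t = -27.
Indeed 464·77 + 1214·(-27) = 35728 − 32778 = 2950.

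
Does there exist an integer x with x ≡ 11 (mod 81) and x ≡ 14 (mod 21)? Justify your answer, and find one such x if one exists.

The moduli are not coprime: gcd(81, 21) = 3. Compatibility requires 3 ∣ (14 − 11) = 3, which holds, so solutions exist.
List candidates x ≡ 11 (mod 81): 11, 92, 173, 254, 335, 416, 497. Modulo 21 these are 11, 8, 5, 2, 20, 17, 14; 497 gives 14 as required.
Indeed 497 ≡ 11 (mod 81) and 497 ≡ 14 (mod 21).

x = 497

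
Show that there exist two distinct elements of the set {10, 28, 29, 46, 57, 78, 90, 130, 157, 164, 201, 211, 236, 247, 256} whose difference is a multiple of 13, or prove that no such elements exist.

28 and 236 are such a pair.

28 mod 13 = 2 and 236 mod 13 = 2, so 236 − 28 = 208 = 16·13.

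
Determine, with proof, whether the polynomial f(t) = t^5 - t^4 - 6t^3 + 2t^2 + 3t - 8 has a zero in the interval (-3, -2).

f(-3) = -161 and f(-2) = -6, both negative, so a sign-change argument is unavailable; we show f keeps this sign on the whole interval.
Shift to the endpoint -2: with t = -2 − u (0 < u < 1), one computes f(-2 − u) = -u^5 - 11u^4 - 42u^3 - 66u^2 - 35u - 6.
All 6 nonzero coefficients of this polynomial in u are negative; hence for u > 0 the value is a sum of negative terms (the constant -6 among them).
So f is strictly negative on (-3, -2); no root exists in the interval.

f has no root in that interval.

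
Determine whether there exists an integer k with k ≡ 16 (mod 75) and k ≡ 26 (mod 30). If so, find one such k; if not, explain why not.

Both moduli are multiples of 15 = gcd(75, 30), so any solution would satisfy k ≡ 16 and k ≡ 26 modulo 15 simultaneously.
These are incompatible: 16 − 26 = -10 is not divisible by 15.
Hence the system has no solution.

There is no such integer.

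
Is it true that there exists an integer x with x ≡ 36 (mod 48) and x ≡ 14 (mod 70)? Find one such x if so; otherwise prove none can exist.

x = 84

gcd(48, 70) = 2. A simultaneous solution exists iff 36 ≡ 14 (mod 2); here 36 mod 2 = 0 = 14 mod 2, so it does.
Step through x = 36, 36 + 48, 36 + 2·48, …: the values 36, 84 reduce mod 70 to 36, 14. The value 84 hits 14.
Verify: 84 = 1·48 + 36 and 84 = 1·70 + 14. ✓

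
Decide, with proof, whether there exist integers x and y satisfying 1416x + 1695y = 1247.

No, no such integers exist.

gcd(1416, 1695) = 3, so every integer of the form 1416x + 1695y is a multiple of 3.
But 1247 is not a multiple of 3 (it leaves remainder 2).
Hence no integers x, y satisfy the equation.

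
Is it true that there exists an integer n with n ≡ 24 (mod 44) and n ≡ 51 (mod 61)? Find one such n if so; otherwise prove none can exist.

n = 112

Since 44 and 61 share no common factor, CRT says the pair of congruences has a solution (unique mod 2684).
Any solution of the first congruence is n = 24 + 44t; substituting into the second, 44t ≡ 51 − 24 ≡ 27 (mod 61).
Note 44·43 = 1892 ≡ 1 (mod 61) (as 1892 − 1 = 31·61), so 44⁻¹ ≡ 43.
Multiplying by 43: t ≡ 43·27 = 1161 ≡ 2 (mod 61).
With t = 2: n = 24 + 44·2 = 112.
Check: 112 mod 44 = 24, 112 mod 61 = 51. ✓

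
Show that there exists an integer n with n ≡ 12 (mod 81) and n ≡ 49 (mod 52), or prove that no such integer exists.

gcd(81, 52) = 1, so the Chinese Remainder Theorem guarantees exactly one residue class mod 4212 satisfying both.
Write n = 12 + 81t and require 12 + 81t ≡ 49 (mod 52), i.e. 81t ≡ 37 (mod 52).
81 ≡ 29 (mod 52), so this reads 29t ≡ 37 (mod 52). Invert 29 mod 52 by the Euclidean algorithm: 52 = 1·29 + 23, 29 = 1·23 + 6, 23 = 3·6 + 5, 6 = 1·5 + 1, 5 = 5·1 + 0; back-substituting, 1 = 6 − 1·5 = 6 − (23 − 3·6) = −23 + 4·6 = −23 + 4·(29 − 1·23) = 4·29 − 5·23 = 4·29 − 5·(52 − 1·29) = −5·52 + 9·29. Hence 29·9 ≡ 1, so 29⁻¹ ≡ 9 (mod 52).
Multiplying by 9: t ≡ 9·37 = 333 ≡ 21 (mod 52).
With t = 21: n = 12 + 81·21 = 1713.
Verify: 1713 = 21·81 + 12 and 1713 = 32·52 + 49. ✓

n = 1713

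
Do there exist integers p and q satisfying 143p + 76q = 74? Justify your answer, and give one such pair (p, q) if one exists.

p = 34, q = -63

Since gcd(143, 76) = 1, every integer is an integer combination of 143 and 76.
Run the Euclidean algorithm on 143 and 76: 143 = 1·76 + 67, 76 = 1·67 + 9, 67 = 7·9 + 4, 9 = 2·4 + 1, 4 = 4·1 + 0.
Back-substituting, 1 = 9 − 2·4 = 9 − 2·(67 − 7·9) = −2·67 + 15·9 = −2·67 + 15·(76 − 1·67) = 15·76 − 17·67 = 15·76 − 17·(143 − 1·76) = −17·143 + 32·76; that is, 143·(-17) + 76·32 = 1.
Scaling by 74 gives the particular solution (p, q) = (-1258, 2368).
The general solution is p = -1258 + 76k, q = 2368 − 143k; taking k = 17 gives the smaller pair p = 34, q = -63.
Indeed 143·34 + 76·(-63) = 4862 − 4788 = 74.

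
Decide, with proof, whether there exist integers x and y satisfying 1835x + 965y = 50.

x = 162, y = -308

Every value of 1835x + 965y is a multiple of gcd(1835, 965) = 5; since 5 ∣ 50, solutions exist.
Dividing through by 5 reduces the equation to 367x + 193y = 10.
Run the Euclidean algorithm on 367 and 193: 367 = 1·193 + 174, 193 = 1·174 + 19, 174 = 9·19 + 3, 19 = 6·3 + 1, 3 = 3·1 + 0.
Unwinding: 1 = 19 − 6·3 = 19 − 6·(174 − 9·19) = −6·174 + 55·19 = −6·174 + 55·(193 − 1·174) = 55·193 − 61·174 = 55·193 − 61·(367 − 1·193) = −61·367 + 116·193, i.e. 367·(-61) + 193·116 = 1.
Times 10: 367·(-610) + 193·1160 = 10, so (-610, 1160) solves it.
Adding 4·193 to x and subtracting 4·367 from y gives the tidier solution (162, -308).
Indeed 1835·162 + 965·(-308) = 297270 − 297220 = 50.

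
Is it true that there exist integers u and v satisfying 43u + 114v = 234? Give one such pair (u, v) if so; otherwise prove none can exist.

43 and 114 are coprime, so 43u + 114v ranges over all of ℤ.
Euclidean algorithm: 114 = 2·43 + 28, 43 = 1·28 + 15, 28 = 1·15 + 13, 15 = 1·13 + 2, 13 = 6·2 + 1, 2 = 2·1 + 0.
Unwinding: 1 = 13 − 6·2 = 13 − 6·(15 − 1·13) = −6·15 + 7·13 = −6·15 + 7·(28 − 1·15) = 7·28 − 13·15 = 7·28 − 13·(43 − 1·28) = −13·43 + 20·28 = −13·43 + 20·(114 − 2·43) = 20·114 − 53·43, i.e. 43·(-53) + 114·20 = 1.
Times 234: 43·(-12402) + 114·4680 = 234, so (-12402, 4680) solves it.
Shifting by a multiple of (114, −43) keeps it a solution: u = -12402 + 109·114 = 24, v = 4680 − 109·43 = -7.
Check: 43·24 + 114·(-7) = 1032 − 798 = 234. ✓

u = 24, v = -7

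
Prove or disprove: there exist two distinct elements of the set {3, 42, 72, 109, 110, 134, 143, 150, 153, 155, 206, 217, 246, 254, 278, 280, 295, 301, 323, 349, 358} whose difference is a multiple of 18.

42 and 150 are such a pair.

42 mod 18 = 6 and 150 mod 18 = 6, so 150 − 42 = 108 = 6·18.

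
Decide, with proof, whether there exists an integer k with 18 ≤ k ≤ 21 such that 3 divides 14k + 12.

k = 18

Try k = 18: 14·18 + 12 = 264 = 88·3, which is divisible by 3.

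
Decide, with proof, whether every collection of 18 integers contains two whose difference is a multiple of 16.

There are exactly 16 possible remainders on division by 16.
Placing 18 integers into 16 classes, some class receives at least two — say a and b.
Equal remainders mean a − b ≡ 0 (mod 16), so 16 divides their difference.

Yes.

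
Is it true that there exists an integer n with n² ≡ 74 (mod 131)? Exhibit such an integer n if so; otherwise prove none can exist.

n = 27

n = 27 works: 27² = 729, and 729 − 74 = 655 = 5·131.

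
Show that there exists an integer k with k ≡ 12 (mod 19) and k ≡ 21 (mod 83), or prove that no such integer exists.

k = 1266

gcd(19, 83) = 1, so the Chinese Remainder Theorem guarantees exactly one residue class mod 1577 satisfying both.
Write k = 12 + 19t and require 12 + 19t ≡ 21 (mod 83), i.e. 19t ≡ 9 (mod 83).
Invert 19 mod 83 by the Euclidean algorithm: 83 = 4·19 + 7, 19 = 2·7 + 5, 7 = 1·5 + 2, 5 = 2·2 + 1, 2 = 2·1 + 0; back-substituting, 1 = 5 − 2·2 = 5 − 2·(7 − 1·5) = −2·7 + 3·5 = −2·7 + 3·(19 − 2·7) = 3·19 − 8·7 = 3·19 − 8·(83 − 4·19) = −8·83 + 35·19. Hence 19·35 ≡ 1, so 19⁻¹ ≡ 35 (mod 83).
Multiplying by 35: t ≡ 35·9 = 315 ≡ 66 (mod 83).
Taking t = 66 gives k = 12 + 19·66 = 1266.
Check: 1266 mod 19 = 12, 1266 mod 83 = 21. ✓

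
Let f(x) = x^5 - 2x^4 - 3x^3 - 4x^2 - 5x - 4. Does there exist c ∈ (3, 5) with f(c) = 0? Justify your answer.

Such a root exists.

f(3) = -55 and f(5) = 1371, which have opposite signs.
As a polynomial, f is continuous on every closed interval.
So by the Intermediate Value Theorem there is a c strictly between 3 and 5 with f(c) = 0.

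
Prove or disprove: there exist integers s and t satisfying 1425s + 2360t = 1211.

Any value of 1425s + 2360t is a multiple of gcd(1425, 2360) = 5.
However 1211 leaves remainder 1 on division by 5.
So the equation is unsolvable over ℤ.

No, no such integers exist.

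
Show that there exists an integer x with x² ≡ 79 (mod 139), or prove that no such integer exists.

Take x = 94. Then 94² = 8836 = 63·139 + 79, so 94² ≡ 79 (mod 139).

x = 94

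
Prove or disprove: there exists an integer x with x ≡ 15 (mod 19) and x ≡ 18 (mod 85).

x = 528

Since 19 and 85 share no common factor, CRT says the pair of congruences has a solution (unique mod 1615).
Write x = 15 + 19t and require 15 + 19t ≡ 18 (mod 85), i.e. 19t ≡ 3 (mod 85).
To invert 19 modulo 85: 85 = 4·19 + 9, 19 = 2·9 + 1, 9 = 9·1 + 0, and unwinding, 1 = 19 − 2·9 = 19 − 2·(85 − 4·19) = −2·85 + 9·19. Thus 19⁻¹ ≡ 9 (mod 85).
Multiplying by 9: t ≡ 9·3 = 27 (mod 85).
With t = 27: x = 15 + 19·27 = 528.
Check: 528 mod 19 = 15, 528 mod 85 = 18. ✓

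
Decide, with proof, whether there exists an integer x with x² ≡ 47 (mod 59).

59 is prime, so by Euler's criterion 47 is a square mod 59 iff 47^((59−1)/2) = 47^29 ≡ 1 (mod 59).
Squaring successively (mod 59): 47^2 = 2209 ≡ 26; 47^4 ≡ 26² = 676 ≡ 27; 47^8 ≡ 27² = 729 ≡ 21; 47^16 ≡ 21² = 441 ≡ 28.
Since 29 = 16 + 8 + 4 + 1, 47^29 ≡ 28 · 21 · 27 · 47; multiplying out mod 59: 28·21 = 588 ≡ 57, then 57·27 = 1539 ≡ 5, then 5·47 = 235 ≡ 58. Thus 47^29 ≡ 58 ≡ −1 (mod 59).
The value −1 means 47 is a non-residue modulo 59, so x² ≡ 47 (mod 59) is impossible.

No, no such integer exists.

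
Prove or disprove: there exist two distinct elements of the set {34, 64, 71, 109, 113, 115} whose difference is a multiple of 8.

Residues mod 8: 34↦2, 64↦0, 71↦7, 109↦5, 113↦1, 115↦3.
These 6 residues are pairwise different, hence no difference of two elements is divisible by 8.

No, no such pair exists.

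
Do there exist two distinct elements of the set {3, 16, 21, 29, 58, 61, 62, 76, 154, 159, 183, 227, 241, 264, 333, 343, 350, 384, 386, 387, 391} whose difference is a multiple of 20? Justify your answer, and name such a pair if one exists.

The pair (3, 183) works.

3 mod 20 = 3 and 183 mod 20 = 3, so 183 − 3 = 180 = 9·20.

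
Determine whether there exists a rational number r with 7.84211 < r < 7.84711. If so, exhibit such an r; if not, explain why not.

r = 102/13

Look for a denominator N such that an integer falls strictly between N·7.84211 and N·7.84711. N = 13 works: 13·7.84211 = 101.94743 < 102 < 102.01243 = 13·7.84711.
Hence 102/13 is a rational number with 7.84211 < 102/13 < 7.84711.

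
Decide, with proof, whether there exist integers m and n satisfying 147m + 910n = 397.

gcd(147, 910) = 7, so every integer of the form 147m + 910n is a multiple of 7.
But 397 = 7·56 + 5, so 7 ∤ 397.
Hence no integers m, n satisfy the equation.

There are no such integers.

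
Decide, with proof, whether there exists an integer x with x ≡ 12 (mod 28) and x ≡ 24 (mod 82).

x = 516

Here gcd(28, 82) = 2, and both 12 and 24 leave remainder 0 mod 2, so the system is consistent.
Put x = 12 + 28t, so we need 28t ≡ 12 (mod 82), equivalently (divide by 2) 14t ≡ 6 (mod 41).
To invert 14 modulo 41: 41 = 2·14 + 13, 14 = 1·13 + 1, 13 = 13·1 + 0, and unwinding, 1 = 14 − 1·13 = 14 − (41 − 2·14) = −41 + 3·14. Thus 14⁻¹ ≡ 3 (mod 41).
Therefore t ≡ 3·6 = 18 (mod 41).
Then x = 12 + 28·18 = 516.
Check: 516 mod 28 = 12, 516 mod 82 = 24. ✓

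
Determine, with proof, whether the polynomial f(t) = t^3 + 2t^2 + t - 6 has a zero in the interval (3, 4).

f(3) = 42 and f(4) = 94, both positive, so a sign-change argument is unavailable; we show f keeps this sign on the whole interval.
Substitute t = 3 + u, where 0 < u < 1 on the interval. Expanding, f(3 + u) = u^3 + 11u^2 + 40u + 42.
All 4 nonzero coefficients of this polynomial in u are positive; hence for u > 0 the value is a sum of positive terms (the constant 42 among them).
So f is strictly positive on (3, 4); no root exists in the interval.

No.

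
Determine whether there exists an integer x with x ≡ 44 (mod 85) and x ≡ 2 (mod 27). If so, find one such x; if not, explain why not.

Since 85 and 27 share no common factor, CRT says the pair of congruences has a solution (unique mod 2295).
Any solution of the first congruence is x = 44 + 85t; substituting into the second, 85t ≡ 2 − 44 ≡ 12 (mod 27).
85 ≡ 4 (mod 27), so this reads 4t ≡ 12 (mod 27). To invert 4 modulo 27: 27 = 6·4 + 3, 4 = 1·3 + 1, 3 = 3·1 + 0, and unwinding, 1 = 4 − 1·3 = 4 − (27 − 6·4) = −27 + 7·4. Thus 4⁻¹ ≡ 7 (mod 27).
Multiplying by 7: t ≡ 7·12 = 84 ≡ 3 (mod 27).
Taking t = 3 gives x = 44 + 85·3 = 299.
Check: 299 mod 85 = 44, 299 mod 27 = 2. ✓

x = 299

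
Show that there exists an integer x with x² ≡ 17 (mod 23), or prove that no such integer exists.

No such integer exists.

Apply Euler's criterion with the prime 23: 17 is a quadratic residue iff 17^11 ≡ 1 (mod 23), and a non-residue iff it is ≡ −1.
Squaring successively (mod 23): 17^2 = 289 ≡ 13; 17^4 ≡ 13² = 169 ≡ 8; 17^8 ≡ 8² = 64 ≡ 18.
Since 11 = 8 + 2 + 1, 17^11 ≡ 18 · 13 · 17; multiplying out mod 23: 18·13 = 234 ≡ 4, then 4·17 = 68 ≡ 22. Thus 17^11 ≡ 22 ≡ −1 (mod 23).
By Euler's criterion 17 is a quadratic non-residue mod 23: no x satisfies x² ≡ 17 (mod 23).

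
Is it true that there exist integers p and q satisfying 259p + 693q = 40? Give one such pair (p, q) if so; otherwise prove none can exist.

Both 259 and 693 are divisible by gcd(259, 693) = 7, hence so is any combination 259p + 693q.
But 40 = 7·5 + 5, so 7 ∤ 40.
So the equation is unsolvable over ℤ.

No, no such integers exist.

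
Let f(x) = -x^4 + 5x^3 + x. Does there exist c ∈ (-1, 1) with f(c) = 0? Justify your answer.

f(-1) = -7 and f(1) = 5, which have opposite signs.
Since f is a polynomial it is continuous on [-1, 1].
By the Intermediate Value Theorem f must vanish at some point of (-1, 1).

Yes, such a c exists.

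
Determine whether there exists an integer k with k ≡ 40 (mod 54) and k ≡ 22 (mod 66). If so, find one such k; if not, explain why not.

gcd(54, 66) = 6. A simultaneous solution exists iff 40 ≡ 22 (mod 6); here 40 mod 6 = 4 = 22 mod 6, so it does.
The integers ≡ 40 (mod 54) are 40, 94, 148, 202, 256, 310, 364, 418, …; their remainders mod 66 are 40, 28, 16, 4, 58, 46, 34, 22, so k = 418 is the first that is ≡ 22 (mod 66).
Verify: 418 = 7·54 + 40 and 418 = 6·66 + 22. ✓

k = 418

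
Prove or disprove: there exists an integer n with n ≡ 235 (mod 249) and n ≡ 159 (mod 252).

No such integer exists.

Both moduli are multiples of 3 = gcd(249, 252), so any solution would satisfy n ≡ 235 and n ≡ 159 modulo 3 simultaneously.
However 235 ≡ 1 and 159 ≡ 0 (mod 3), and 1 ≠ 0.
So no integer satisfies both congruences.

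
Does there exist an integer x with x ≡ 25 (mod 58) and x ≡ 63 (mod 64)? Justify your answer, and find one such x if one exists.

The moduli are not coprime: gcd(58, 64) = 2. Compatibility requires 2 ∣ (63 − 25) = 38, which holds, so solutions exist.
Write x = 25 + 58t. Then 58t ≡ 63 − 25 ≡ 38 (mod 64); dividing through by 2 gives 29t ≡ 19 (mod 32).
To invert 29 modulo 32: 32 = 1·29 + 3, 29 = 9·3 + 2, 3 = 1·2 + 1, 2 = 2·1 + 0, and unwinding, 1 = 3 − 1·2 = 3 − (29 − 9·3) = −29 + 10·3 = −29 + 10·(32 − 1·29) = 10·32 − 11·29. Thus 29⁻¹ ≡ -11 ≡ 21 (mod 32).
Therefore t ≡ 21·19 = 399 ≡ 15 (mod 32).
Then x = 25 + 58·15 = 895.
Check: 895 mod 58 = 25, 895 mod 64 = 63. ✓

x = 895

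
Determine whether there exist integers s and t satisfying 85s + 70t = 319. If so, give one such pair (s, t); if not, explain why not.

Both 85 and 70 are divisible by gcd(85, 70) = 5, hence so is any combination 85s + 70t.
But 319 is not a multiple of 5 (it leaves remainder 4).
So the equation is unsolvable over ℤ.

No, no such integers exist.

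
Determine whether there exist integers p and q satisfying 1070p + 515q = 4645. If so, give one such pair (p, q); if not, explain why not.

Every value of 1070p + 515q is a multiple of gcd(1070, 515) = 5; since 5 ∣ 4645, solutions exist.
Dividing through by 5 reduces the equation to 214p + 103q = 929.
Dividing repeatedly: 214 = 2·103 + 8, 103 = 12·8 + 7, 8 = 1·7 + 1, 7 = 7·1 + 0.
Unwinding: 1 = 8 − 1·7 = 8 − (103 − 12·8) = −103 + 13·8 = −103 + 13·(214 − 2·103) = 13·214 − 27·103, i.e. 214·13 + 103·(-27) = 1.
Multiplying through by 929: p = 13·929 = 12077, q = (-27)·929 = -25083 is a solution.
Shifting by a multiple of (103, −214) keeps it a solution: p = 12077 − 117·103 = 26, q = -25083 + 117·214 = -45.
Indeed 1070·26 + 515·(-45) = 27820 − 23175 = 4645.

p = 26, q = -45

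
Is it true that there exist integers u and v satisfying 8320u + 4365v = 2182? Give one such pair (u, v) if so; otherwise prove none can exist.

Any value of 8320u + 4365v is a multiple of gcd(8320, 4365) = 5.
But 2182 = 5·436 + 2, so 5 ∤ 2182.
Therefore 8320u + 4365v = 2182 has no solution in integers.

There are no such integers.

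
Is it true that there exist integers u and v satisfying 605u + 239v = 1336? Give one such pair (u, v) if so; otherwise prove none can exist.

u = 210, v = -526

Since gcd(605, 239) = 1, every integer is an integer combination of 605 and 239.
Run the Euclidean algorithm on 605 and 239: 605 = 2·239 + 127, 239 = 1·127 + 112, 127 = 1·112 + 15, 112 = 7·15 + 7, 15 = 2·7 + 1, 7 = 7·1 + 0.
Back-substituting, 1 = 15 − 2·7 = 15 − 2·(112 − 7·15) = −2·112 + 15·15 = −2·112 + 15·(127 − 1·112) = 15·127 − 17·112 = 15·127 − 17·(239 − 1·127) = −17·239 + 32·127 = −17·239 + 32·(605 − 2·239) = 32·605 − 81·239; that is, 605·32 + 239·(-81) = 1.
Scaling by 1336 gives the particular solution (u, v) = (42752, -108216).
Shifting by a multiple of (239, −605) keeps it a solution: u = 42752 − 178·239 = 210, v = -108216 + 178·605 = -526.
Check: 605·210 + 239·(-526) = 127050 − 125714 = 1336. ✓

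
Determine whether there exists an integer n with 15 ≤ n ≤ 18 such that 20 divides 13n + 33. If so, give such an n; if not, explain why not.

No, no such integer n in that range exists.

For n = 15, 16, 17, 18 the values of 13n + 33 modulo 20 are 8, 1, 14, 7 respectively.
Since 0 is absent from this list, 20 ∤ 13n + 33 for every n with 15 ≤ n ≤ 18.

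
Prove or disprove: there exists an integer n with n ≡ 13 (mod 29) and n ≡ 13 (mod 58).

n = 13

Here gcd(29, 58) = 29, and both 13 and 13 leave remainder 13 mod 29, so the system is consistent.
The smallest candidate n = 13 works directly: 13 ≡ 13 (mod 58).
Indeed 13 ≡ 13 (mod 29) and 13 ≡ 13 (mod 58).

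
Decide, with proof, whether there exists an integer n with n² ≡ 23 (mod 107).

n = 68

n = 68 works: 68² = 4624, and 4624 − 23 = 4601 = 43·107.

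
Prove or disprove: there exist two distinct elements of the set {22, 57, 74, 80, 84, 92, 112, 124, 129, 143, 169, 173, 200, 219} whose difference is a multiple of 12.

57 and 129 are such a pair.

57 mod 12 = 9 and 129 mod 12 = 9, so 129 − 57 = 72 = 6·12.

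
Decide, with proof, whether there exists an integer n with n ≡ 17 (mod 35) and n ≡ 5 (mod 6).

n = 17

gcd(35, 6) = 1, so the Chinese Remainder Theorem guarantees exactly one residue class mod 210 satisfying both.
Any solution of the first congruence is n = 17 + 35t; substituting into the second, 35t ≡ 5 − 17 ≡ 0 (mod 6).
35 ≡ 5 (mod 6), so this reads 5t ≡ 0 (mod 6). t = 0 satisfies this.
Taking t = 0 gives n = 17 + 35·0 = 17.
Check: 17 mod 35 = 17, 17 mod 6 = 5. ✓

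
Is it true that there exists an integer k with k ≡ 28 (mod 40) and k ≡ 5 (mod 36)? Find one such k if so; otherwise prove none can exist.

Reduce both congruences modulo 4, which divides 40 and 36: they say k ≡ 28 (mod 4) and k ≡ 5 (mod 4).
However 28 ≡ 0 and 5 ≡ 1 (mod 4), and 0 ≠ 1.
So no integer satisfies both congruences.

No, no such integer exists.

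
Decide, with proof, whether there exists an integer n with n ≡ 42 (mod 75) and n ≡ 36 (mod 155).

No such integer exists.

Both moduli are multiples of 5 = gcd(75, 155), so any solution would satisfy n ≡ 42 and n ≡ 36 modulo 5 simultaneously.
These are incompatible: 42 − 36 = 6 is not divisible by 5.
So no integer satisfies both congruences.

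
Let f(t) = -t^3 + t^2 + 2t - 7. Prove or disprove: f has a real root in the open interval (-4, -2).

The endpoint values f(-4) = 65 and f(-2) = 1 are both positive. Claim: f(t) > 0 for every t in (-4, -2).
Shift to the endpoint -2: with t = -2 − u (0 < u < 2), one computes f(-2 − u) = u^3 + 7u^2 + 14u + 1.
All 4 nonzero coefficients of this polynomial in u are positive; hence for u > 0 the value is a sum of positive terms (the constant 1 among them).
Therefore f(t) > 0 throughout (-4, -2), and f has no zero there.

No such root exists.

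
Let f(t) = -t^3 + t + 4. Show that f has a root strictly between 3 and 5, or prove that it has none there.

The endpoint values f(3) = -20 and f(5) = -116 are both negative. Claim: f(t) < 0 for every t in (3, 5).
Substitute t = 3 + u, where 0 < u < 2 on the interval. Expanding, f(3 + u) = -u^3 - 9u^2 - 26u - 20.
All 4 nonzero coefficients of this polynomial in u are negative; hence for u > 0 the value is a sum of negative terms (the constant -20 among them).
Therefore f(t) < 0 throughout (3, 5), and f has no zero there.

No.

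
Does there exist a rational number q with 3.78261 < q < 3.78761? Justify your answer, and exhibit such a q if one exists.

Multiplying by 14: 14·3.78261 = 52.95654 and 14·3.78761 = 53.02654, so the integer 53 lies strictly between them.
Hence 53/14 is a rational number with 3.78261 < 53/14 < 3.78761.

q = 53/14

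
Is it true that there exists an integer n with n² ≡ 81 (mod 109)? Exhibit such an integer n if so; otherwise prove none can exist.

Take n = 100. Then 100² = 10000 = 91·109 + 81, so 100² ≡ 81 (mod 109).

n = 100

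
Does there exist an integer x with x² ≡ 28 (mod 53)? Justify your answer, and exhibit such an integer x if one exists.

x = 9 works: 9² = 81, and 81 − 28 = 53 = 1·53.

x = 9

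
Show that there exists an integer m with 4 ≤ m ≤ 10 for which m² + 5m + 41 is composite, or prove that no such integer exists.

m = 8

At m = 8: 8² + 5·8 + 41 = 145 = 5·29, which is composite.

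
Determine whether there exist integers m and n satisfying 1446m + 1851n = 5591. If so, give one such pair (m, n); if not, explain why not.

No, no such integers exist.

gcd(1446, 1851) = 3, so every integer of the form 1446m + 1851n is a multiple of 3.
But 5591 = 3·1863 + 2, so 3 ∤ 5591.
Hence no integers m, n satisfy the equation.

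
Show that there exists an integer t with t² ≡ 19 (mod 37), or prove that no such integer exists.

No such integer exists.

37 is prime, so by Euler's criterion 19 is a square mod 37 iff 19^((37−1)/2) = 19^18 ≡ 1 (mod 37).
Repeated squaring mod 37: 19^2 = 361 ≡ 28; 19^4 ≡ 28² = 784 ≡ 7; 19^8 ≡ 7² = 49 ≡ 12; 19^16 ≡ 12² = 144 ≡ 33.
Since 18 = 16 + 2, 19^18 ≡ 33 · 28; multiplying out mod 37: 33·28 = 924 ≡ 36. Thus 19^18 ≡ 36 ≡ −1 (mod 37).
The value −1 means 19 is a non-residue modulo 37, so t² ≡ 19 (mod 37) is impossible.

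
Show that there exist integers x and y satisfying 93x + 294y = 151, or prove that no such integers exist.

No, no such integers exist.

gcd(93, 294) = 3, so every integer of the form 93x + 294y is a multiple of 3.
However 151 leaves remainder 1 on division by 3.
So the equation is unsolvable over ℤ.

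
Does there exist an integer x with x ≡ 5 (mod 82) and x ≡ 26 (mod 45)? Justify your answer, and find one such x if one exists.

x = 251

Since 82 and 45 share no common factor, CRT says the pair of congruences has a solution (unique mod 3690).
Write x = 5 + 82t and require 5 + 82t ≡ 26 (mod 45), i.e. 82t ≡ 21 (mod 45).
82 ≡ 37 (mod 45), so this reads 37t ≡ 21 (mod 45). Since 37·28 = 1036 = 23·45 + 1, the inverse of 37 mod 45 is 28.
Multiplying by 28: t ≡ 28·21 = 588 ≡ 3 (mod 45).
With t = 3: x = 5 + 82·3 = 251.
Verify: 251 = 3·82 + 5 and 251 = 5·45 + 26. ✓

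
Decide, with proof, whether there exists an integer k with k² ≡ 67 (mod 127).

No, no such integer exists.

127 is prime, so by Euler's criterion 67 is a square mod 127 iff 67^((127−1)/2) = 67^63 ≡ 1 (mod 127).
Squaring successively (mod 127): 67^2 = 4489 ≡ 44; 67^4 ≡ 44² = 1936 ≡ 31; 67^8 ≡ 31² = 961 ≡ 72; 67^16 ≡ 72² = 5184 ≡ 104; 67^32 ≡ 104² = 10816 ≡ 21.
Since 63 = 32 + 16 + 8 + 4 + 2 + 1, 67^63 ≡ 21 · 104 · 72 · 31 · 44 · 67; multiplying out mod 127: 21·104 = 2184 ≡ 25, then 25·72 = 1800 ≡ 22, then 22·31 = 682 ≡ 47, then 47·44 = 2068 ≡ 36, then 36·67 = 2412 ≡ 126. Thus 67^63 ≡ 126 ≡ −1 (mod 127).
The value −1 means 67 is a non-residue modulo 127, so k² ≡ 67 (mod 127) is impossible.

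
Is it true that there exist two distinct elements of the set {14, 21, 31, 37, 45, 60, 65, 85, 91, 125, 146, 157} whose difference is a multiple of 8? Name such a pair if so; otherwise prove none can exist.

21 mod 8 = 5 and 37 mod 8 = 5, so 37 − 21 = 16 = 2·8.

21 and 37 are such a pair.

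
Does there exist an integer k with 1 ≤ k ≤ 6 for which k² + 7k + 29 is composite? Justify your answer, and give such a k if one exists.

No such integer k in that range exists.

The values for k = 1, 2, …, 6 are 37, 47, 59, 73, 89, 107, and each of these is prime.
So no value in the range makes the expression composite.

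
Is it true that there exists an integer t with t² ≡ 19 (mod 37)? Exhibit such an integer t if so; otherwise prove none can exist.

No such integer exists.

37 is prime, so by Euler's criterion 19 is a square mod 37 iff 19^((37−1)/2) = 19^18 ≡ 1 (mod 37).
Repeated squaring mod 37: 19^2 = 361 ≡ 28; 19^4 ≡ 28² = 784 ≡ 7; 19^8 ≡ 7² = 49 ≡ 12; 19^16 ≡ 12² = 144 ≡ 33.
Since 18 = 16 + 2, 19^18 ≡ 33 · 28; multiplying out mod 37: 33·28 = 924 ≡ 36. Thus 19^18 ≡ 36 ≡ −1 (mod 37).
The value −1 means 19 is a non-residue modulo 37, so t² ≡ 19 (mod 37) is impossible.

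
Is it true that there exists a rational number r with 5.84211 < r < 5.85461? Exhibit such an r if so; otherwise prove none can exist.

Scale by 13: the interval becomes (75.94743, 76.10993), which contains the integer 76.
So r = 76/13 works: it is a ratio of integers, and dividing 13·5.84211 < 76 < 13·5.85461 through by 13 gives 5.84211 < 76/13 < 5.85461.

r = 76/13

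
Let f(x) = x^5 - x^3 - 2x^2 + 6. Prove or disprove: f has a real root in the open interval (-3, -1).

Such a root exists.

f(-3) = -228 and f(-1) = 4, which have opposite signs.
Since f is a polynomial it is continuous on [-3, -1].
By the Intermediate Value Theorem f must vanish at some point of (-3, -1).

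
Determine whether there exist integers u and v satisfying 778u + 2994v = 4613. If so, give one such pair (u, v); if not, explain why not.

Both 778 and 2994 are divisible by gcd(778, 2994) = 2, hence so is any combination 778u + 2994v.
However 4613 leaves remainder 1 on division by 2.
Hence no integers u, v satisfy the equation.

No such integers exist.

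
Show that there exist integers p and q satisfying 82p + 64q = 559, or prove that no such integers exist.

No such integers exist.

gcd(82, 64) = 2, so every integer of the form 82p + 64q is a multiple of 2.
However 559 leaves remainder 1 on division by 2.
So the equation is unsolvable over ℤ.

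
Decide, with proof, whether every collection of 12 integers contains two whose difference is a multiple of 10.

Partition the integers by their residue mod 10; there are 10 classes.
With 12 integers and only 10 classes, the pigeonhole principle forces two of them, say a and b, into the same class.
Then a ≡ b (mod 10), i.e. 10 ∣ (a − b).

True.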